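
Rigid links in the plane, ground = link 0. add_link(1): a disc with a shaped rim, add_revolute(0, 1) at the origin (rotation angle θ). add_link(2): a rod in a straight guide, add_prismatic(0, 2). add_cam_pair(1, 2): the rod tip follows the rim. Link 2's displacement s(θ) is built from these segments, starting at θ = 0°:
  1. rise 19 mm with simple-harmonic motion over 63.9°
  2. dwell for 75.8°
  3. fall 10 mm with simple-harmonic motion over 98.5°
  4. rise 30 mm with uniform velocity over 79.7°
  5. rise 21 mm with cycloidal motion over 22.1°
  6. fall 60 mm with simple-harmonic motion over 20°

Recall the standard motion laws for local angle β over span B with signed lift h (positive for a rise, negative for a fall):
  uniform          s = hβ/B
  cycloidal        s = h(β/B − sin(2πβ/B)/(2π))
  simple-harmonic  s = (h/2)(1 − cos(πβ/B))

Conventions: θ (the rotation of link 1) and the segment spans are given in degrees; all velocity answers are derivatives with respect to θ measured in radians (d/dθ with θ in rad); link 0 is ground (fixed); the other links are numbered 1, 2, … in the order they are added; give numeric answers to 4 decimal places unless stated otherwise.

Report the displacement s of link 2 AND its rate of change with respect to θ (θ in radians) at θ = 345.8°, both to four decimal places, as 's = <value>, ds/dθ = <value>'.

segment 1 (0° to 63.9°, simple-harmonic, h = 19) is passed completely: s = 0.0000 + (19) = 19.0000
segment 2 (63.9° to 139.7°, dwell): s unchanged at 19.0000
segment 3 (139.7° to 238.2°, simple-harmonic, h = -10) is passed completely: s = 19.0000 + (-10) = 9.0000
segment 4 (238.2° to 317.9°, uniform, h = 30) is passed completely: s = 9.0000 + (30) = 39.0000
segment 5 (317.9° to 340°, cycloidal, h = 21) is passed completely: s = 39.0000 + (21) = 60.0000
θ = 345.8° falls in segment 6 (340° to 360°, simple-harmonic, h = -60): β = 345.8 − 340 = 5.8°, B = 20°; Δs = -60/2·(1 − cos(π·0.2900)) = -11.6128; s = 60.0000 − 11.6128 = 48.3872
velocity in seg [340°–360°] (simple-harmonic), θ in radians: β = 5.8° = 0.1012 rad, B = 20° = 0.3491 rad; ds/dθ = (πh/(2B)) sin(πβ/B) = (π·(-60)/(2·0.3491)) sin(π·0.2900) = -213.341853 mm/rad

s = 48.3872, ds/dθ = -213.3419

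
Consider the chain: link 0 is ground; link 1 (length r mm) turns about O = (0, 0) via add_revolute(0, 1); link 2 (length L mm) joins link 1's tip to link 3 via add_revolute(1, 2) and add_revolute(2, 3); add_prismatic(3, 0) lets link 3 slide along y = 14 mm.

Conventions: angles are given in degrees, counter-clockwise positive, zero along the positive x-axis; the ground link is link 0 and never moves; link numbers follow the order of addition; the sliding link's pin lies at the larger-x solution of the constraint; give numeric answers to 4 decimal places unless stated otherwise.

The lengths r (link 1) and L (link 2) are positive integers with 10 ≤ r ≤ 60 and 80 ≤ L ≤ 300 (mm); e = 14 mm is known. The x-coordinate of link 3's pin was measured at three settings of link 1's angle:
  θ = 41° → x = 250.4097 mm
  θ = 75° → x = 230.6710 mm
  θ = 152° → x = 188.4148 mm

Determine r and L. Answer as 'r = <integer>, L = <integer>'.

constraint per measurement: (x − r cos θ)² + (r sin θ − e)² = L²
subtracting the θ₁ and θ₂ equations cancels the r² and L² terms:
r = (x₁² − x₂²) / (2[(x₁cos θ₁ + e sin θ₁) − (x₂cos θ₂ + e sin θ₂)]) = 37.9999 → r = 38
L² = (x₁ − r cos θ₁)² + (r sin θ₁ − e)² = 49283.9895 → L = 222.0000 → L = 222
check at θ₃=152°: x = 188.4148 (printed 188.4148) ✓

r = 38, L = 222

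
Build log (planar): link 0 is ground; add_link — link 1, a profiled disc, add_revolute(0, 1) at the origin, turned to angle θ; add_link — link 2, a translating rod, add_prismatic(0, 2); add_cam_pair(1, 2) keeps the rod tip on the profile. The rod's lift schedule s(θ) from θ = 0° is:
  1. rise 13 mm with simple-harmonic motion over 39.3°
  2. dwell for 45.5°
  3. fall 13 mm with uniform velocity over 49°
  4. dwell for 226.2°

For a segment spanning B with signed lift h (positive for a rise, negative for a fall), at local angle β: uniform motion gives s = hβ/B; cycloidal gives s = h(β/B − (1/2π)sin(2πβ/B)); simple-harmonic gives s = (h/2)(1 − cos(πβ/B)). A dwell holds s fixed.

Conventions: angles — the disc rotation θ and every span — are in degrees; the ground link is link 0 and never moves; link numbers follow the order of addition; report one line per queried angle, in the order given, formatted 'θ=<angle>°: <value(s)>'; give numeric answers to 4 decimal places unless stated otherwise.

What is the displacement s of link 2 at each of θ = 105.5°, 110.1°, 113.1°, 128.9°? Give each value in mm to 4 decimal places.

seg 1 [0°–39.3°] simple-harmonic, h=13: full span → s += 13 → s = 13.0000
seg 2 [39.3°–84.8°] dwell: s stays 13.0000
seg 3 [84.8°–133.8°] uniform, h=-13: θ=105.5° here. β=20.7, B=49. -13·20.7/49 = -5.4918 → s = 7.5082
seg 3 [84.8°–133.8°] uniform, h=-13: θ=110.1° here. β=25.3, B=49. -13·25.3/49 = -6.7122 → s = 6.2878
seg 3 [84.8°–133.8°] uniform, h=-13: θ=113.1° here. β=28.3, B=49. -13·28.3/49 = -7.5082 → s = 5.4918
seg 3 [84.8°–133.8°] uniform, h=-13: θ=128.9° here. β=44.1, B=49. -13·44.1/49 = -11.7000 → s = 1.3000

θ=105.5°: 7.5082
θ=110.1°: 6.2878
θ=113.1°: 5.4918
θ=128.9°: 1.3000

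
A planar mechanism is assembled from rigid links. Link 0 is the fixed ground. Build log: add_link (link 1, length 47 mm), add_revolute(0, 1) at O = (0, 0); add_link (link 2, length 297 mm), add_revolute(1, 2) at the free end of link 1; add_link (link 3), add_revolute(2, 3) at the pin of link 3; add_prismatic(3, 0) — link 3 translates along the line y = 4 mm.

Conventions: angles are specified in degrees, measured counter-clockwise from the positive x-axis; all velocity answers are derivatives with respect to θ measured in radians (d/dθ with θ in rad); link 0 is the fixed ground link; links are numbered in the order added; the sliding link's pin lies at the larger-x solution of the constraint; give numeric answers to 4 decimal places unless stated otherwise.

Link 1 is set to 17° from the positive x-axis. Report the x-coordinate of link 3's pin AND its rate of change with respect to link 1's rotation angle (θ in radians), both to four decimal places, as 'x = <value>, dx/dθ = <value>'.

geometry: r = 47 mm, L = 297 mm, e = 4 mm
crank pin P = (r cos θ, r sin θ) = (44.946324, 13.741470)
h = r sin θ − e = 13.741470 − 4 = 9.741470
x = r cos θ + √(L² − h²) = 44.946324 + 296.840199 = 341.786523
dx/dθ = −r sin θ − h·r cos θ/√(L² − h²) (θ in radians; h = 9.741470) = -15.216484

x = 341.7865, dx/dθ = -15.2165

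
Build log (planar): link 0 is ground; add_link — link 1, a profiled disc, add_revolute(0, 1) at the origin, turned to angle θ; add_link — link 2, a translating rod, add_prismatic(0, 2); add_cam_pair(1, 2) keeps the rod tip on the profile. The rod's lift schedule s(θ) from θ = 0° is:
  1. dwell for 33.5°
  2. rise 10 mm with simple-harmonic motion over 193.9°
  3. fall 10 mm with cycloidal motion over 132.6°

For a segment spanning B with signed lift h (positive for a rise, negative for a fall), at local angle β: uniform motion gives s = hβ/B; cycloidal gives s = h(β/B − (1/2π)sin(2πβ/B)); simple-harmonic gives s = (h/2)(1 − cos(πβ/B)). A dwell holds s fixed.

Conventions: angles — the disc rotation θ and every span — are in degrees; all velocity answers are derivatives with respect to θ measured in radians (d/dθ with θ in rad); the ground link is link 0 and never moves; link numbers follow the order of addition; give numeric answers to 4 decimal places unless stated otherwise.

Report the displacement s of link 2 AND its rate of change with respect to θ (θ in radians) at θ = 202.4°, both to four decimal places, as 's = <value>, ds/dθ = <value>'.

seg 1 [0°–33.5°] dwell: s stays 0.0000
seg 2 [33.5°–227.4°] simple-harmonic, h=10: θ=202.4° here. β=168.9, B=193.9. 10/2·(1 − cos(π·0.8711)) = 9.5954 → s = 9.5954
velocity in seg [33.5°–227.4°] (simple-harmonic), θ in radians: β = 168.9° = 2.9479 rad, B = 193.9° = 3.3842 rad; ds/dθ = (πh/(2B)) sin(πβ/B) = (π·10/(2·3.3842)) sin(π·0.8711) = 1.829092 mm/rad

s = 9.5954, ds/dθ = 1.8291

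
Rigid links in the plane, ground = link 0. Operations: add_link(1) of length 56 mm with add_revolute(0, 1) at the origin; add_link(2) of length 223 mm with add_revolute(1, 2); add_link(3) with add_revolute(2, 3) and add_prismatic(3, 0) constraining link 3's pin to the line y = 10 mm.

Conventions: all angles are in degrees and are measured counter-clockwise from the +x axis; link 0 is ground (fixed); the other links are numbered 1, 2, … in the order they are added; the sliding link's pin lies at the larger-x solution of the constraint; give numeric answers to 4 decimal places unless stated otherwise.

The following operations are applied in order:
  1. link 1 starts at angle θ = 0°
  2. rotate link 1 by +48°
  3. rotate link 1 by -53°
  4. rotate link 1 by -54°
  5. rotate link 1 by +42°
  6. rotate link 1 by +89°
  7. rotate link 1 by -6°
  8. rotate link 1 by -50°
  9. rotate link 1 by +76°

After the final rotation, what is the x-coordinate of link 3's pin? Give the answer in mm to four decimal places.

geometry: r = 56 mm, L = 223 mm, e = 10 mm; θ starts at 0°
rotate link 1 by +48°: θ ← 0° +48° = 48°
rotate link 1 by -53°: θ ← 48° -53° = -5°
rotate link 1 by -54°: θ ← -5° -54° = -59°
rotate link 1 by +42°: θ ← -59° +42° = -17°
rotate link 1 by +89°: θ ← -17° +89° = 72°
rotate link 1 by -6°: θ ← 72° -6° = 66°
rotate link 1 by -50°: θ ← 66° -50° = 16°
rotate link 1 by +76°: θ ← 16° +76° = 92°
crank pin P = (r cos θ, r sin θ) = (-1.954372, 55.965886)
h = r sin θ − e = 55.965886 − 10 = 45.965886
x = r cos θ + √(L² − h²) = -1.954372 + 218.211222 = 216.256850

216.2568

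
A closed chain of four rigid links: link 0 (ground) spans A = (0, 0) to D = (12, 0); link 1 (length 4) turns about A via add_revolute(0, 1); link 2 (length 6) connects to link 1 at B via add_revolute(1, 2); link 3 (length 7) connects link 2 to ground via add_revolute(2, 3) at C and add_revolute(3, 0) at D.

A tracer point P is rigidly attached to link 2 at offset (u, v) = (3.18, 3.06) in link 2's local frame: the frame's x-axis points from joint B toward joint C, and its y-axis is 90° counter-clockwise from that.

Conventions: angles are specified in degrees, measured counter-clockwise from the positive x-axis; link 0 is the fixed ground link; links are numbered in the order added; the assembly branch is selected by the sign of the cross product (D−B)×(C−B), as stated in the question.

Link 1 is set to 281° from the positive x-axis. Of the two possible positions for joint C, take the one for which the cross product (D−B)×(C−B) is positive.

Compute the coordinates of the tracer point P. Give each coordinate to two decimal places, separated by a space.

A=(0,0), D=(12.00,0)
B = A + 4.00·(cos281°, sin281°) = (0.7632, -3.9265)
|BD| = 11.9030
circle(B,6.00) ∩ circle(D,7.00): a=5.4054, h=2.6041
  candidates: C₊=(5.0071,0.3149) cross=30.996; C₋=(6.7251,-4.6017) cross=-30.996
  branch + wants cross > 0 → take C=(5.0071,0.3149) (cross=30.996)
ex = (C−B)/|BC| = (0.7073,0.7069); ey = (-0.7069,0.7073)
P = B + 3.18·ex + 3.06·ey = (0.8493,0.4858)

0.85 0.49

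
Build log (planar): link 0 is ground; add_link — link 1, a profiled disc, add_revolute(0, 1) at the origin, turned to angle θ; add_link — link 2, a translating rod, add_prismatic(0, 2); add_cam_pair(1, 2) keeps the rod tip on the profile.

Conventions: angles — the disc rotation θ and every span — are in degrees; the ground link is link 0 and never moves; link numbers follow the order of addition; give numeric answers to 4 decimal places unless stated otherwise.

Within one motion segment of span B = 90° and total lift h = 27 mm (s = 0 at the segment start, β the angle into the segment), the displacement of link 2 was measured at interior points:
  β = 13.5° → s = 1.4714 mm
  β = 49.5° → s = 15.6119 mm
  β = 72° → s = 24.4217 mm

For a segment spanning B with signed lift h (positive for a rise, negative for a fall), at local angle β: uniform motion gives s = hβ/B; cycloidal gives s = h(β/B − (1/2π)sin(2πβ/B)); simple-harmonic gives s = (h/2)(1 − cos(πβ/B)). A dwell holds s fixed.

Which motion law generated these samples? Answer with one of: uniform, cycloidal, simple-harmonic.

candidates at β/B = r: uniform s = h·r (linear in β); cycloidal s = h·(r − sin(2πr)/(2π)); simple-harmonic s = (h/2)(1 − cos(πr))
β=13.5°: printed 1.4714 | uniform 4.0500, cycloidal 0.5735, simple-harmonic 1.4714
β=49.5°: printed 15.6119 | uniform 14.8500, cycloidal 16.1779, simple-harmonic 15.6119
β=72°: printed 24.4217 | uniform 21.6000, cycloidal 25.6869, simple-harmonic 24.4217
only one law matches every sample → simple-harmonic

simple-harmonic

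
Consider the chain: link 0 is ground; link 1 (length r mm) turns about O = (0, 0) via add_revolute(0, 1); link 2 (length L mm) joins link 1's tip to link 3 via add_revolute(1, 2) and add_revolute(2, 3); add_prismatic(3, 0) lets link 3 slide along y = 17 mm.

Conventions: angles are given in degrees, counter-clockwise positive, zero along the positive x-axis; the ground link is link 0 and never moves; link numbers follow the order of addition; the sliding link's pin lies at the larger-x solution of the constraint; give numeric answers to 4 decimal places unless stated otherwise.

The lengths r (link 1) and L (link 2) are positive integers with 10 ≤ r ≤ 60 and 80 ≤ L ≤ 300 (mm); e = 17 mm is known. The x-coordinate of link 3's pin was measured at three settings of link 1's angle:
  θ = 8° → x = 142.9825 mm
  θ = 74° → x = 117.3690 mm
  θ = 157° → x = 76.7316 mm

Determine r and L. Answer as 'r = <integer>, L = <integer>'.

constraint per measurement: (x − r cos θ)² + (r sin θ − e)² = L²
subtracting the θ₁ and θ₂ equations cancels the r² and L² terms:
r = (x₁² − x₂²) / (2[(x₁cos θ₁ + e sin θ₁) − (x₂cos θ₂ + e sin θ₂)]) = 35.0001 → r = 35
L² = (x₁ − r cos θ₁)² + (r sin θ₁ − e)² = 11881.0090 → L = 109.0000 → L = 109
check at θ₃=157°: x = 76.7316 (printed 76.7316) ✓

r = 35, L = 109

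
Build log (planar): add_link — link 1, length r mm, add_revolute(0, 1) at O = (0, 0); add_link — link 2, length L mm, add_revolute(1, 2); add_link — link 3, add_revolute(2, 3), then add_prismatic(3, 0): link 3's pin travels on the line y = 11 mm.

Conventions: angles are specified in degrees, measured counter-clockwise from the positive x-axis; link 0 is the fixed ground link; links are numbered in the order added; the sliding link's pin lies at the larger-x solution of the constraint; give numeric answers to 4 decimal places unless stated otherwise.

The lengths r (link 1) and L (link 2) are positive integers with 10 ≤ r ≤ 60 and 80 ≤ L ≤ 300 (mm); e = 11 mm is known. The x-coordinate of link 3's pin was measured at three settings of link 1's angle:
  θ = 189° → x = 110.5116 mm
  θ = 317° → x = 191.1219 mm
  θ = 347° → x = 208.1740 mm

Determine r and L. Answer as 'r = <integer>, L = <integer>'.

constraint per measurement: (x − r cos θ)² + (r sin θ − e)² = L²
subtracting the θ₁ and θ₂ equations cancels the r² and L² terms:
r = (x₁² − x₂²) / (2[(x₁cos θ₁ + e sin θ₁) − (x₂cos θ₂ + e sin θ₂)]) = 50.0000 → r = 50
L² = (x₁ − r cos θ₁)² + (r sin θ₁ − e)² = 25920.9935 → L = 161.0000 → L = 161
check at θ₃=347°: x = 208.1740 (printed 208.1740) ✓

r = 50, L = 161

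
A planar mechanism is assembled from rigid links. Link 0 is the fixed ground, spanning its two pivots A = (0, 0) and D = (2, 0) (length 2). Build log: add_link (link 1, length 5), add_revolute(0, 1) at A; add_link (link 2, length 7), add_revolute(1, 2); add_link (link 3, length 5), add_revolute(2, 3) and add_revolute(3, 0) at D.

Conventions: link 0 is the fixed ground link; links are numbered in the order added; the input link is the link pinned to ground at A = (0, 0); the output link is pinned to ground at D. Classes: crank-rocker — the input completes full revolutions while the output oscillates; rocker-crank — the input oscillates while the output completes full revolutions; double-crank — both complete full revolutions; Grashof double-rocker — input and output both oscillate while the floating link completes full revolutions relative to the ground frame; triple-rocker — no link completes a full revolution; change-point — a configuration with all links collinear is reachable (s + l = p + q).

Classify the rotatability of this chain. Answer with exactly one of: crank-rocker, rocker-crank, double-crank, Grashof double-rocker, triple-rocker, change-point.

lengths: ground=2, input=5, coupler=7, output=5
sorted: s=2 (shortest), l=7 (longest), p+q=10
s + l = 9 vs p + q = 10
s + l < p + q (Grashof) with shortest = ground link → double-crank

double-crank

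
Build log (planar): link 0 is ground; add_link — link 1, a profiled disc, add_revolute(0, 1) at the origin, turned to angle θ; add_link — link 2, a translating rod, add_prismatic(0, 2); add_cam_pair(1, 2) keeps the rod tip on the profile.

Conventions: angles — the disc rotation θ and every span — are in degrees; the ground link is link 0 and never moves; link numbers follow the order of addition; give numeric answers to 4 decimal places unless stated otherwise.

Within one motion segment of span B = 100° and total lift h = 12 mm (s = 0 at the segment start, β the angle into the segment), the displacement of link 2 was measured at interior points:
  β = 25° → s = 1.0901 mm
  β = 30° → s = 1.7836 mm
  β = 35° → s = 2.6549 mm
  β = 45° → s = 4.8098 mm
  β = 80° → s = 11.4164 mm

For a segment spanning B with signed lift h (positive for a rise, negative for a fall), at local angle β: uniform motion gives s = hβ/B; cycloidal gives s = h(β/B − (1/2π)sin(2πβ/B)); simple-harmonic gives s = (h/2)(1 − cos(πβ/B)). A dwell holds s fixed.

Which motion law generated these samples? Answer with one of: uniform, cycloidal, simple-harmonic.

candidates at β/B = r: uniform s = h·r (linear in β); cycloidal s = h·(r − sin(2πr)/(2π)); simple-harmonic s = (h/2)(1 − cos(πr))
β=25°: printed 1.0901 | uniform 3.0000, cycloidal 1.0901, simple-harmonic 1.7574
β=30°: printed 1.7836 | uniform 3.6000, cycloidal 1.7836, simple-harmonic 2.4733
β=35°: printed 2.6549 | uniform 4.2000, cycloidal 2.6549, simple-harmonic 3.2761
β=45°: printed 4.8098 | uniform 5.4000, cycloidal 4.8098, simple-harmonic 5.0614
β=80°: printed 11.4164 | uniform 9.6000, cycloidal 11.4164, simple-harmonic 10.8541
only one law matches every sample → cycloidal

cycloidal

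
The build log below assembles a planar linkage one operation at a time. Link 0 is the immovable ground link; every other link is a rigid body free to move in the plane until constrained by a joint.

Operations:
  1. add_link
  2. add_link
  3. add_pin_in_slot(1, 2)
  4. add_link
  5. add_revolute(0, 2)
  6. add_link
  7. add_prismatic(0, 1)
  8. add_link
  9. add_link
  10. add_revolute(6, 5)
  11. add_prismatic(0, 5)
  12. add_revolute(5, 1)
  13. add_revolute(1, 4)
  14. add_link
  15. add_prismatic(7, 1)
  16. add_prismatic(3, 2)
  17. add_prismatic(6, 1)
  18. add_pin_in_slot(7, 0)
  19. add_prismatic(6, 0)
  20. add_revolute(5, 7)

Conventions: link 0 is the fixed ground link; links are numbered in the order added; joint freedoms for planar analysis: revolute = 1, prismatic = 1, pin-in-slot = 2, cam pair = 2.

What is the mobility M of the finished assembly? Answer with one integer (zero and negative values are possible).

L=1 J1=0 J2=0
add link → L=2 J1=0 J2=0
add link → L=3 J1=0 J2=0
PS@1,2 dof=2 J2 → L=3 J1=0 J2=1
add link → L=4 J1=0 J2=1
R@0,2 dof=1 J1 → L=4 J1=1 J2=1
add link → L=5 J1=1 J2=1
P@0,1 dof=1 J1 → L=5 J1=2 J2=1
add link → L=6 J1=2 J2=1
add link → L=7 J1=2 J2=1
R@6,5 dof=1 J1 → L=7 J1=3 J2=1
P@0,5 dof=1 J1 → L=7 J1=4 J2=1
R@5,1 dof=1 J1 → L=7 J1=5 J2=1
R@1,4 dof=1 J1 → L=7 J1=6 J2=1
add link → L=8 J1=6 J2=1
P@7,1 dof=1 J1 → L=8 J1=7 J2=1
P@3,2 dof=1 J1 → L=8 J1=8 J2=1
P@6,1 dof=1 J1 → L=8 J1=9 J2=1
PS@7,0 dof=2 J2 → L=8 J1=9 J2=2
P@6,0 dof=1 J1 → L=8 J1=10 J2=2
R@5,7 dof=1 J1 → L=8 J1=11 J2=2
M=3(L−1)−2J1−J2=3·7−2·11−2=-3

M = -3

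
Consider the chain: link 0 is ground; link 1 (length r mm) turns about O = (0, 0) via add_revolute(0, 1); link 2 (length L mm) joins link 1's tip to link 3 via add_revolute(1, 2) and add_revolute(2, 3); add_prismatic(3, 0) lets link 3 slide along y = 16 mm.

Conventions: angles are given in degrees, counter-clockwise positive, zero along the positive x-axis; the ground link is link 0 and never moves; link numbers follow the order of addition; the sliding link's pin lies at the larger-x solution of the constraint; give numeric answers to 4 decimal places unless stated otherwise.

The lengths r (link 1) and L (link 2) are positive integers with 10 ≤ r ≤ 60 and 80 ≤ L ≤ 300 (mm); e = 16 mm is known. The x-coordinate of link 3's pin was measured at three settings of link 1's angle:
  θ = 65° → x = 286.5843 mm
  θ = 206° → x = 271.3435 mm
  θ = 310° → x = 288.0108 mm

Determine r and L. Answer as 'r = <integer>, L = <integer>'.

constraint per measurement: (x − r cos θ)² + (r sin θ − e)² = L²
subtracting the θ₁ and θ₂ equations cancels the r² and L² terms:
r = (x₁² − x₂²) / (2[(x₁cos θ₁ + e sin θ₁) − (x₂cos θ₂ + e sin θ₂)]) = 11.0000 → r = 11
L² = (x₁ − r cos θ₁)² + (r sin θ₁ − e)² = 79523.9940 → L = 282.0000 → L = 282
check at θ₃=310°: x = 288.0108 (printed 288.0108) ✓

r = 11, L = 282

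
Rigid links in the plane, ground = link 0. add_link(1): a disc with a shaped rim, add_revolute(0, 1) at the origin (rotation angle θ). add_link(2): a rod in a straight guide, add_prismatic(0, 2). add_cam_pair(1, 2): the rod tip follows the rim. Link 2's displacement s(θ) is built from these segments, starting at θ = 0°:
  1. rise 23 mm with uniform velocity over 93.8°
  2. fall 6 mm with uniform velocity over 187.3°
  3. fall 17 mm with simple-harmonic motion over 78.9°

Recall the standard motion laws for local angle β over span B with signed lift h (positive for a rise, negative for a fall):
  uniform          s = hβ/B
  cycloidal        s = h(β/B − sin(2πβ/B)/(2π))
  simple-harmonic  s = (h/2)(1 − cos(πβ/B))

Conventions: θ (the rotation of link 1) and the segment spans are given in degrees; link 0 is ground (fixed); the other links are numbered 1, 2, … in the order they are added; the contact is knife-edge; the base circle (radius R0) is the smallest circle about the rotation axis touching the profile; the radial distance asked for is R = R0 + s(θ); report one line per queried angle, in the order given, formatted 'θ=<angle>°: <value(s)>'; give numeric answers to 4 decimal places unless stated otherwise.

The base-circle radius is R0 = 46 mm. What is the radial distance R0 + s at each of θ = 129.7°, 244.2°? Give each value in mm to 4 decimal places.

segment 1 (0° to 93.8°, uniform, h = 23) is passed completely: s = 0.0000 + (23) = 23.0000
θ = 129.7° falls in segment 2 (93.8° to 281.1°, uniform, h = -6): β = 129.7 − 93.8 = 35.9°, B = 187.3°; Δs = -6·35.9/187.3 = -1.1500; s = 23.0000 − 1.1500 = 21.8500
θ = 244.2° falls in segment 2 (93.8° to 281.1°, uniform, h = -6): β = 244.2 − 93.8 = 150.4°, B = 187.3°; Δs = -6·150.4/187.3 = -4.8179; s = 23.0000 − 4.8179 = 18.1821
θ=129.7°: R = R0 + s = 46 + 21.8500 = 67.8500
θ=244.2°: R = R0 + s = 46 + 18.1821 = 64.1821

θ=129.7°: 67.8500
θ=244.2°: 64.1821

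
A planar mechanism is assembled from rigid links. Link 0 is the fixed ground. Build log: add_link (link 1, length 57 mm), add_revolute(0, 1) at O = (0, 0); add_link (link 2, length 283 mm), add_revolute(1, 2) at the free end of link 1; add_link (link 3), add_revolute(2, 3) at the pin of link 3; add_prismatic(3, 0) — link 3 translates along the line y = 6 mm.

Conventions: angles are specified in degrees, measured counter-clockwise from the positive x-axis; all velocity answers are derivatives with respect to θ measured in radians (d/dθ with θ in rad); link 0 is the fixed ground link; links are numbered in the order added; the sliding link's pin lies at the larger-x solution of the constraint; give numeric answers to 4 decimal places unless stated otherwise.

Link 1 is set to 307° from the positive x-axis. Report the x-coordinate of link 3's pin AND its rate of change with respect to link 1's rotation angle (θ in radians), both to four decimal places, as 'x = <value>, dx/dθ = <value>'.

geometry: r = 57 mm, L = 283 mm, e = 6 mm
crank pin P = (r cos θ, r sin θ) = (34.303456, -45.522224)
h = r sin θ − e = -45.522224 − 6 = -51.522224
x = r cos θ + √(L² − h²) = 34.303456 + 278.270481 = 312.573937
dx/dθ = −r sin θ − h·r cos θ/√(L² − h²) (θ in radians; h = -51.522224) = 51.873564

x = 312.5739, dx/dθ = 51.8736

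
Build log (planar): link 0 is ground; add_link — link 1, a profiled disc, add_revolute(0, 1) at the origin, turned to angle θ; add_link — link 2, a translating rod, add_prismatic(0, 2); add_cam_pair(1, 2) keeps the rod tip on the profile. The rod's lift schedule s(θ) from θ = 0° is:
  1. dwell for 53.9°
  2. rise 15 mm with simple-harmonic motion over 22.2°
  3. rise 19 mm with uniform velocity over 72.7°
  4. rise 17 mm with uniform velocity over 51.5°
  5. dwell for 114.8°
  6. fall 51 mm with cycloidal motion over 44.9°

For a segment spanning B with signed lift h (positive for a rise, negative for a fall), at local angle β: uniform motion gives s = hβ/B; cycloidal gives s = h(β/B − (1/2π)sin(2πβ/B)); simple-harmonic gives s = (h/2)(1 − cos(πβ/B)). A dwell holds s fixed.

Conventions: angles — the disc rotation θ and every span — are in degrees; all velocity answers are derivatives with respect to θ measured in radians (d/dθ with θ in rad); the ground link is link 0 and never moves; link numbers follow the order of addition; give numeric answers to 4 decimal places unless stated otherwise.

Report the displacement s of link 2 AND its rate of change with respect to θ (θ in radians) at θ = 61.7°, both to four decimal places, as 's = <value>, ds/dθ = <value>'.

seg 1 [0°–53.9°] dwell: s stays 0.0000
seg 2 [53.9°–76.1°] simple-harmonic, h=15: θ=61.7° here. β=7.8, B=22.2. 15/2·(1 − cos(π·0.3514)) = 4.1235 → s = 4.1235
velocity in seg [53.9°–76.1°] (simple-harmonic), θ in radians: β = 7.8° = 0.1361 rad, B = 22.2° = 0.3875 rad; ds/dθ = (πh/(2B)) sin(πβ/B) = (π·15/(2·0.3875)) sin(π·0.3514) = 54.299545 mm/rad

s = 4.1235, ds/dθ = 54.2995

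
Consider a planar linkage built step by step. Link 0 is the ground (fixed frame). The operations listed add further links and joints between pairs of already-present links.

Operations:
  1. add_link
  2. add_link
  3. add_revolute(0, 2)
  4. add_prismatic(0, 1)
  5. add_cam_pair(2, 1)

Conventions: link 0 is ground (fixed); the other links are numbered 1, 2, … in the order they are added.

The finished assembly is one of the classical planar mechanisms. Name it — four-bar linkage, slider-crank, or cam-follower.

links: 3 (incl. ground); joints: 1 revolute, 1 prismatic, 1 higher (cam) pair, forming one closed loop
3 links, revolute + prismatic + higher pair in one loop → cam-follower

cam-follower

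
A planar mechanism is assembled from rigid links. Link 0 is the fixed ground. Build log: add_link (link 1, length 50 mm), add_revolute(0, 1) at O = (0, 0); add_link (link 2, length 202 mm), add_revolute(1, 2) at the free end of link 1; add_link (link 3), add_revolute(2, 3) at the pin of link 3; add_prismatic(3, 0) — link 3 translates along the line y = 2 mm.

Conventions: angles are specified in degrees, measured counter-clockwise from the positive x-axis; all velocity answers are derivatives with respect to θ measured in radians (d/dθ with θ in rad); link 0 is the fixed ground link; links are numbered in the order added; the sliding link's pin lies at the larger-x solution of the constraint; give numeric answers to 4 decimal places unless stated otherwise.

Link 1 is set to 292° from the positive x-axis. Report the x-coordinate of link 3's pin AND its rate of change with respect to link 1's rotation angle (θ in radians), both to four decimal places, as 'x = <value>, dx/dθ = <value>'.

geometry: r = 50 mm, L = 202 mm, e = 2 mm
crank pin P = (r cos θ, r sin θ) = (18.730330, -46.359193)
h = r sin θ − e = -46.359193 − 2 = -48.359193
x = r cos θ + √(L² − h²) = 18.730330 + 196.125951 = 214.856280
dx/dθ = −r sin θ − h·r cos θ/√(L² − h²) (θ in radians; h = -48.359193) = 50.977570

x = 214.8563, dx/dθ = 50.9776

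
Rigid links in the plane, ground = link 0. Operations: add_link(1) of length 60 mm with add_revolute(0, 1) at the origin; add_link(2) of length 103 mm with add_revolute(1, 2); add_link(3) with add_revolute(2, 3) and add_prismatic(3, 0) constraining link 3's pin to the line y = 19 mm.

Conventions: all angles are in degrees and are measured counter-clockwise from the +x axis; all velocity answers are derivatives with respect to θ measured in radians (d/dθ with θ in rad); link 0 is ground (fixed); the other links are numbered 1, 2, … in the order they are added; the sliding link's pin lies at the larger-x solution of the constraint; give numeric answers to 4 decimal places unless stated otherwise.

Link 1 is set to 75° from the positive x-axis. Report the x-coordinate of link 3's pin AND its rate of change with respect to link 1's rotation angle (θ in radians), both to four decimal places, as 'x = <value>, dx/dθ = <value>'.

geometry: r = 60 mm, L = 103 mm, e = 19 mm
crank pin P = (r cos θ, r sin θ) = (15.529143, 57.955550)
h = r sin θ − e = 57.955550 − 19 = 38.955550
x = r cos θ + √(L² − h²) = 15.529143 + 95.349175 = 110.878318
dx/dθ = −r sin θ − h·r cos θ/√(L² − h²) (θ in radians; h = 38.955550) = -64.300086

x = 110.8783, dx/dθ = -64.3001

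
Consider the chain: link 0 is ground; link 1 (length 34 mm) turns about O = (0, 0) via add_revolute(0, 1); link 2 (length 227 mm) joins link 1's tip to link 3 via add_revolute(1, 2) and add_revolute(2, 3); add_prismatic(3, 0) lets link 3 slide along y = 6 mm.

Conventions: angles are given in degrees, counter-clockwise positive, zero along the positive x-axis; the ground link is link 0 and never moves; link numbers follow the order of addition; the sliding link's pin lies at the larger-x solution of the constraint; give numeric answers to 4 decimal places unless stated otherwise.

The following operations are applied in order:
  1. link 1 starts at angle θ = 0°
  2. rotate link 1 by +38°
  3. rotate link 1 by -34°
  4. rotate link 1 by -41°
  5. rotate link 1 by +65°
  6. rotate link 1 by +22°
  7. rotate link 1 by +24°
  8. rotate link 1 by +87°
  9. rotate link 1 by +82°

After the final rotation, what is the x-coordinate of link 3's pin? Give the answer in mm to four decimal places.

geometry: r = 34 mm, L = 227 mm, e = 6 mm; θ starts at 0°
rotate link 1 by +38°: θ ← 0° +38° = 38°
rotate link 1 by -34°: θ ← 38° -34° = 4°
rotate link 1 by -41°: θ ← 4° -41° = -37°
rotate link 1 by +65°: θ ← -37° +65° = 28°
rotate link 1 by +22°: θ ← 28° +22° = 50°
rotate link 1 by +24°: θ ← 50° +24° = 74°
rotate link 1 by +87°: θ ← 74° +87° = 161°
rotate link 1 by +82°: θ ← 161° +82° = 243°
crank pin P = (r cos θ, r sin θ) = (-15.435677, -30.294222)
h = r sin θ − e = -30.294222 − 6 = -36.294222
x = r cos θ + √(L² − h²) = -15.435677 + 224.079739 = 208.644062

208.6441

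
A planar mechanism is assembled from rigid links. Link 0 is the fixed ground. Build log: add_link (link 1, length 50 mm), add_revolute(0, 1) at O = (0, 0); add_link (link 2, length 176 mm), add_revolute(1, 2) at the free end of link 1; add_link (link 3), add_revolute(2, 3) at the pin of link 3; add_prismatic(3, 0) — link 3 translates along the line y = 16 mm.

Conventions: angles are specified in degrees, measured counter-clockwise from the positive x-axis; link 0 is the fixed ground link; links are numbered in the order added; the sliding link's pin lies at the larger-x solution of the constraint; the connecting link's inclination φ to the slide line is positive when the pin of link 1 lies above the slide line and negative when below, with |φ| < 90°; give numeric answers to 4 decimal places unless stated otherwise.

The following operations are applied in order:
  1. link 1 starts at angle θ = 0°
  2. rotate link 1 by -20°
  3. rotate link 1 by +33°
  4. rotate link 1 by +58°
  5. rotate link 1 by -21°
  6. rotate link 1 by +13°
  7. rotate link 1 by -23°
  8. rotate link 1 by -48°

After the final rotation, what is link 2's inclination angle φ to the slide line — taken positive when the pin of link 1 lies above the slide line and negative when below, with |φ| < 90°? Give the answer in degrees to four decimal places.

geometry: r = 50 mm, L = 176 mm, e = 16 mm; θ starts at 0°
rotate link 1 by -20°: θ ← 0° -20° = -20°
rotate link 1 by +33°: θ ← -20° +33° = 13°
rotate link 1 by +58°: θ ← 13° +58° = 71°
rotate link 1 by -21°: θ ← 71° -21° = 50°
rotate link 1 by +13°: θ ← 50° +13° = 63°
rotate link 1 by -23°: θ ← 63° -23° = 40°
rotate link 1 by -48°: θ ← 40° -48° = -8°
h = r sin θ − e = -6.958655 − 16 = -22.958655
sin φ = h / L = -22.958655 / 176 = -0.13044690
φ = arcsin(-0.13044690) = -7.495418°

-7.4954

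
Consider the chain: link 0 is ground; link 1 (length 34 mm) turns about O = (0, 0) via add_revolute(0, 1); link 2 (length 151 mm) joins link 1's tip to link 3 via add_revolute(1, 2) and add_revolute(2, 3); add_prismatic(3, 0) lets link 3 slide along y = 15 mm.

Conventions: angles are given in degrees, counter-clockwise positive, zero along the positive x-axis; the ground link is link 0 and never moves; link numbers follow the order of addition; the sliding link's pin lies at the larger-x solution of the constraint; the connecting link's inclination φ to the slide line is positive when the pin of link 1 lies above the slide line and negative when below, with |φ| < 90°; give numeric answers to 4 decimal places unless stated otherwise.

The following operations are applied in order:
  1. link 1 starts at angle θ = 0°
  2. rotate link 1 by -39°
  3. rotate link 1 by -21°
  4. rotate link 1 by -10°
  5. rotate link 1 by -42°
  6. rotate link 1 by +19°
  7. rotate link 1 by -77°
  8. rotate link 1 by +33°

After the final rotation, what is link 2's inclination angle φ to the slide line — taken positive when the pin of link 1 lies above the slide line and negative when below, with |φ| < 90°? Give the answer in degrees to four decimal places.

geometry: r = 34 mm, L = 151 mm, e = 15 mm; θ starts at 0°
rotate link 1 by -39°: θ ← 0° -39° = -39°
rotate link 1 by -21°: θ ← -39° -21° = -60°
rotate link 1 by -10°: θ ← -60° -10° = -70°
rotate link 1 by -42°: θ ← -70° -42° = -112°
rotate link 1 by +19°: θ ← -112° +19° = -93°
rotate link 1 by -77°: θ ← -93° -77° = -170°
rotate link 1 by +33°: θ ← -170° +33° = -137°
h = r sin θ − e = -23.187944 − 15 = -38.187944
sin φ = h / L = -38.187944 / 151 = -0.25290029
φ = arcsin(-0.25290029) = -14.649203°

-14.6492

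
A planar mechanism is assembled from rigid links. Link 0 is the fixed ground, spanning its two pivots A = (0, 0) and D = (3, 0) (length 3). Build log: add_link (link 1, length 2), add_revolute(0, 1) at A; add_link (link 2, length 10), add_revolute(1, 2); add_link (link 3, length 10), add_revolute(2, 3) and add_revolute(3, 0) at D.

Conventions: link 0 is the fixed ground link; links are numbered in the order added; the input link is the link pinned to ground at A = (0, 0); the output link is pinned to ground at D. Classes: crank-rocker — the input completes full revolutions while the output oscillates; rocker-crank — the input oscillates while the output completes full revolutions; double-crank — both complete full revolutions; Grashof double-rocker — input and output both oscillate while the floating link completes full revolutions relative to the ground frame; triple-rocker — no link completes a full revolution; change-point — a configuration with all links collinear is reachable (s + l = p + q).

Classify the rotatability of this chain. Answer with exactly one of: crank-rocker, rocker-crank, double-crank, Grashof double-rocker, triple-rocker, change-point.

lengths: ground=3, input=2, coupler=10, output=10
sorted: s=2 (shortest), l=10 (longest), p+q=13
s + l = 12 vs p + q = 13
s + l < p + q (Grashof) with shortest = input link → crank-rocker

crank-rocker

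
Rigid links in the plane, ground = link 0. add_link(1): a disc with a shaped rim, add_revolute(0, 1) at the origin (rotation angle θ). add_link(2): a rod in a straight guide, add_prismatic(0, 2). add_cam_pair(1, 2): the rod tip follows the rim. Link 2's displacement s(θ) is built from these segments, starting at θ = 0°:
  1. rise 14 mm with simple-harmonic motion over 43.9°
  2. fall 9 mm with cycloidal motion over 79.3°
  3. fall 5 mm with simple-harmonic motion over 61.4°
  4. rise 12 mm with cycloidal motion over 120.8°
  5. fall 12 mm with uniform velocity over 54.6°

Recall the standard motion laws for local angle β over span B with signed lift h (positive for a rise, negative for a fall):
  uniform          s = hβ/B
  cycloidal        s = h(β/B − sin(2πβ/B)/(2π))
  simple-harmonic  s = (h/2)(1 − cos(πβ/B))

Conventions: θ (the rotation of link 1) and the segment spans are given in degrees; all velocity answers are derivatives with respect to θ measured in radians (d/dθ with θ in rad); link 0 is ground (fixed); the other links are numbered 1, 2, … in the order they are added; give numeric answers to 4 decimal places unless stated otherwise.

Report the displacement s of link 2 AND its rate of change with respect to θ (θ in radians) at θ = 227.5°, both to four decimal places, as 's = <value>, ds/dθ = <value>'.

segment 1 (0° to 43.9°, simple-harmonic, h = 14) is passed completely: s = 0.0000 + (14) = 14.0000
segment 2 (43.9° to 123.2°, cycloidal, h = -9) is passed completely: s = 14.0000 + (-9) = 5.0000
segment 3 (123.2° to 184.6°, simple-harmonic, h = -5) is passed completely: s = 5.0000 + (-5) = 0.0000
θ = 227.5° falls in segment 4 (184.6° to 305.4°, cycloidal, h = 12): β = 227.5 − 184.6 = 42.9°, B = 120.8°; Δs = 12·(0.3551 − sin(2π·0.3551)/(2π)) = 2.7535; s = 0.0000 + 2.7535 = 2.7535
velocity in seg [184.6°–305.4°] (cycloidal), θ in radians: β = 42.9° = 0.7487 rad, B = 120.8° = 2.1084 rad; ds/dθ = (h/B)(1 − cos(2πβ/B)) = (12/2.1084)(1 − cos(2π·0.3551)) = 9.183818 mm/rad

s = 2.7535, ds/dθ = 9.1838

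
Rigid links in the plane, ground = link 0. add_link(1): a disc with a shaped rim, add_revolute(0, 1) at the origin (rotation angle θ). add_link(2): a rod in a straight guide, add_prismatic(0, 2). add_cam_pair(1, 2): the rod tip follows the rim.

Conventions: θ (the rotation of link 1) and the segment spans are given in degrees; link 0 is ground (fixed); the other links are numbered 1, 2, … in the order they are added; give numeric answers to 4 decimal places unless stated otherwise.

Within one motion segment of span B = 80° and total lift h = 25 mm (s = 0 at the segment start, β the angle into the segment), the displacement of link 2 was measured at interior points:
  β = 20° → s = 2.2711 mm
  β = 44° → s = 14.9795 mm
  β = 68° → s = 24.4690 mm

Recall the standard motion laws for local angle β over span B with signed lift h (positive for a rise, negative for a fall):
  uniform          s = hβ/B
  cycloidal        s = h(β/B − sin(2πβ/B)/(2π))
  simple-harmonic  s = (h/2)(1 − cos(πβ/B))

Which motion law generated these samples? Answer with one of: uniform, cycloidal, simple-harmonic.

candidates at β/B = r: uniform s = h·r (linear in β); cycloidal s = h·(r − sin(2πr)/(2π)); simple-harmonic s = (h/2)(1 − cos(πr))
β=20°: printed 2.2711 | uniform 6.2500, cycloidal 2.2711, simple-harmonic 3.6612
β=44°: printed 14.9795 | uniform 13.7500, cycloidal 14.9795, simple-harmonic 14.4554
β=68°: printed 24.4690 | uniform 21.2500, cycloidal 24.4690, simple-harmonic 23.6376
only one law matches every sample → cycloidal

cycloidal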